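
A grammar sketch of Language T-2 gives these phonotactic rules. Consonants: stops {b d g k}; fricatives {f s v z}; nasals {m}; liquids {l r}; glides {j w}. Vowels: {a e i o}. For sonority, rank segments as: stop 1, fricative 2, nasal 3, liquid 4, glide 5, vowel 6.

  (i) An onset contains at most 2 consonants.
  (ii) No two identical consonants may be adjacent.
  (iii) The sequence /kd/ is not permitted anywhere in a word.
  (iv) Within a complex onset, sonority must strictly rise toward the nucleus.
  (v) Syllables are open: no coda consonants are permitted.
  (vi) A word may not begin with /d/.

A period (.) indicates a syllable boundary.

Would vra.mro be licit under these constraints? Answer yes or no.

vra.mro — σ1 onset /vr/ (2→4 rises), coda /∅/ ok; σ2 onset /mr/ (3→4 rises), coda /∅/ ok → licit

yes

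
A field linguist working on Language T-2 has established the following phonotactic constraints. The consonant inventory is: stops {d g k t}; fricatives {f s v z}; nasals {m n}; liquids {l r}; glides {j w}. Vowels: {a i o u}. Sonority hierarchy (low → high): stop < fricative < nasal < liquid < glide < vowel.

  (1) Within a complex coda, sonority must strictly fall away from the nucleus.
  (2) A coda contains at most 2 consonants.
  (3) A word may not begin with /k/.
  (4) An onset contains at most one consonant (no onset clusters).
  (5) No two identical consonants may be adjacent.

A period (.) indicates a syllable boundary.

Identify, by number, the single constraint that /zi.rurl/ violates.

/zi.rurl/: syllable 2 coda /rl/: /r/ (liquid, 4) → /l/ (liquid, 4) does not fall.
This is a violation of constraint 1: "Within a complex coda, sonority must strictly fall away from the nucleus."
The remaining constraints (2, 3, 4, 5) are satisfied.

1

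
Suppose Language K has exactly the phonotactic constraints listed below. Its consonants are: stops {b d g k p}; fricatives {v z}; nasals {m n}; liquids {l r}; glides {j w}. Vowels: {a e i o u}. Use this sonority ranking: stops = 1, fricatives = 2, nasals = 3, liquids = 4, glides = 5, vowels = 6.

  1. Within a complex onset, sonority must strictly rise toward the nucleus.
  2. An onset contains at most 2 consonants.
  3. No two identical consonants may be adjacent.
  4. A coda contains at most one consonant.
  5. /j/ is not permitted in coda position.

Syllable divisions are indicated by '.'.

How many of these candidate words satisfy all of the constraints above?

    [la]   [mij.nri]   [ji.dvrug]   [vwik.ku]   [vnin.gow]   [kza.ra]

3

[la] — σ1 onset /l/, coda /∅/ ok → phonotactically legal
[mij.nri] — violates constraint 5: syllable 1 coda contains /j/ → phonotactically illegal
[ji.dvrug] — violates constraint 2: syllable 2 onset /dvr/ has 3 consonants (> 2) → phonotactically illegal
[vwik.ku] — violates constraint 3: adjacent identical consonants /kk/ → phonotactically illegal
[vnin.gow] — σ1 onset /vn/ (2→3 rises), coda /n/ ok; σ2 onset /g/, coda /w/ ok → phonotactically legal
[kza.ra] — σ1 onset /kz/ (1→2 rises), coda /∅/ ok; σ2 onset /r/, coda /∅/ ok → phonotactically legal
Phonotactically legal: [la], [vnin.gow], [kza.ra] → 3.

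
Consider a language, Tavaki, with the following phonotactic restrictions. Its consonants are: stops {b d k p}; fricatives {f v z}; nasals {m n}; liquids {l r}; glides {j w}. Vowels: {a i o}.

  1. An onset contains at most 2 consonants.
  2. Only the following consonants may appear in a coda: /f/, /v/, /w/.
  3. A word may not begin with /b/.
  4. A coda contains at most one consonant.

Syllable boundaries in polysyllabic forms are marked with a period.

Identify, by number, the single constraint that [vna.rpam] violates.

2

[vna.rpam]: syllable 2 coda contains /m/, which is not a licensed coda consonant.
This is a violation of constraint 2: "Only the following consonants may appear in a coda: /f/, /v/, /w/."
The remaining constraints (1, 3, 4) are satisfied.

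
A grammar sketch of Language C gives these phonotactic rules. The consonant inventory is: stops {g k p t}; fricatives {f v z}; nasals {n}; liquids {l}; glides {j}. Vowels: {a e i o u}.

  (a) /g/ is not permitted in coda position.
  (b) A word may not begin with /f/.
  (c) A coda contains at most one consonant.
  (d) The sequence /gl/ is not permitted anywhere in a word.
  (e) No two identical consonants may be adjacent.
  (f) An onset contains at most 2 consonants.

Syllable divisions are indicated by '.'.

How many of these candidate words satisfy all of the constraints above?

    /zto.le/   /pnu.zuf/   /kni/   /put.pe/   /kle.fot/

5

/zto.le/ — σ1 onset /zt/ (2C), coda /∅/ ok; σ2 onset /l/, coda /∅/ ok → well-formed
/pnu.zuf/ — σ1 onset /pn/ (2C), coda /∅/ ok; σ2 onset /z/, coda /f/ ok → well-formed
/kni/ — σ1 onset /kn/ (2C), coda /∅/ ok → well-formed
/put.pe/ — σ1 onset /p/, coda /t/ ok; σ2 onset /p/, coda /∅/ ok → well-formed
/kle.fot/ — σ1 onset /kl/ (2C), coda /∅/ ok; σ2 onset /f/, coda /t/ ok → well-formed
Well-formed: /zto.le/, /pnu.zuf/, /kni/, /put.pe/, /kle.fot/ → 5.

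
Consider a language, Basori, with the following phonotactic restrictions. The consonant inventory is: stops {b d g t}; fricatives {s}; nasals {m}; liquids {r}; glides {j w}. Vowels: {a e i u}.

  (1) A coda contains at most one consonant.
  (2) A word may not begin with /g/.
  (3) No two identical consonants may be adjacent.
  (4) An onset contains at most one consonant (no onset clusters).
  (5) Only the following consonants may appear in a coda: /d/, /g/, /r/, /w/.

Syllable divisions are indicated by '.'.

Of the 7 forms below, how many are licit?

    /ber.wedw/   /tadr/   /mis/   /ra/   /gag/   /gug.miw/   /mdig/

/ber.wedw/ — violates constraint 1: syllable 2 coda /dw/ has 2 consonants (> 1) → illicit
/tadr/ — violates constraint 1: syllable 1 coda /dr/ has 2 consonants (> 1) → illicit
/mis/ — violates constraint 5: syllable 1 coda contains /s/, which is not a licensed coda consonant → illicit
/ra/ — σ1 onset /r/, coda /∅/ ok → licit
/gag/ — violates constraint 2: word begins with /g/ → illicit
/gug.miw/ — violates constraint 2: word begins with /g/ → illicit
/mdig/ — violates constraint 4: syllable 1 onset /md/ has 2 consonants (> 1) → illicit
Licit: /ra/ → 1.

1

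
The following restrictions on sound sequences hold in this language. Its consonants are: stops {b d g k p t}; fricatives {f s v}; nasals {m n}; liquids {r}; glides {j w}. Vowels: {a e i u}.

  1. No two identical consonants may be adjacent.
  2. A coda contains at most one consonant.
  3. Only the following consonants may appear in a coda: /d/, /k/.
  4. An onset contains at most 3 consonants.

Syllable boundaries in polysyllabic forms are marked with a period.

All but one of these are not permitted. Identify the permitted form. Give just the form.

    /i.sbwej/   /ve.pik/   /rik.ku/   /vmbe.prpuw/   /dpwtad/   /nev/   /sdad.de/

/i.sbwej/ — violates constraint 3: syllable 2 coda contains /j/, which is not a licensed coda consonant → not permitted
/ve.pik/ — σ1 onset /v/, coda /∅/ ok; σ2 onset /p/, coda /k/ ok → permitted
/rik.ku/ — violates constraint 1: adjacent identical consonants /kk/ → not permitted
/vmbe.prpuw/ — violates constraint 3: syllable 2 coda contains /w/, which is not a licensed coda consonant → not permitted
/dpwtad/ — violates constraint 4: syllable 1 onset /dpwt/ has 4 consonants (> 3) → not permitted
/nev/ — violates constraint 3: syllable 1 coda contains /v/, which is not a licensed coda consonant → not permitted
/sdad.de/ — violates constraint 1: adjacent identical consonants /dd/ → not permitted

/ve.pik/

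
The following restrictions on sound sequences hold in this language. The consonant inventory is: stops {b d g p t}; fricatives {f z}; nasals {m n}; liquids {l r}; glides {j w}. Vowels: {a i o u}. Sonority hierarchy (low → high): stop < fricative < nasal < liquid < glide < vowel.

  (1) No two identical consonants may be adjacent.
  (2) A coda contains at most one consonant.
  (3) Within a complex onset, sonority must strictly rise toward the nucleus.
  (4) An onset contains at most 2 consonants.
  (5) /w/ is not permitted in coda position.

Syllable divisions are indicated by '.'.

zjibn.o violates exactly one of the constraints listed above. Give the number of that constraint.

2

zjibn.o: syllable 1 coda /bn/ has 2 consonants (> 1).
This is a violation of constraint 2: "A coda contains at most one consonant."
The remaining constraints (1, 3, 4, 5) are satisfied.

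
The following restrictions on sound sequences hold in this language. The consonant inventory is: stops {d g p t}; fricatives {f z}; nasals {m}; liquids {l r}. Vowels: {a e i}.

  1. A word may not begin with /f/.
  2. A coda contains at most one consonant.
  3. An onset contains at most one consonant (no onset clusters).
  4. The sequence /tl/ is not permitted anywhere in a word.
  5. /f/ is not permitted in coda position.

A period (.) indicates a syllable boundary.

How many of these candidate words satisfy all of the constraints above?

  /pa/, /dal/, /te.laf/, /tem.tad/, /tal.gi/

4

/pa/ — σ1 onset /p/, coda /∅/ ok → well-formed
/dal/ — σ1 onset /d/, coda /l/ ok → well-formed
/te.laf/ — violates constraint 5: syllable 2 coda contains /f/ → ill-formed
/tem.tad/ — σ1 onset /t/, coda /m/ ok; σ2 onset /t/, coda /d/ ok → well-formed
/tal.gi/ — σ1 onset /t/, coda /l/ ok; σ2 onset /g/, coda /∅/ ok → well-formed
Well-formed: /pa/, /dal/, /tem.tad/, /tal.gi/ → 4.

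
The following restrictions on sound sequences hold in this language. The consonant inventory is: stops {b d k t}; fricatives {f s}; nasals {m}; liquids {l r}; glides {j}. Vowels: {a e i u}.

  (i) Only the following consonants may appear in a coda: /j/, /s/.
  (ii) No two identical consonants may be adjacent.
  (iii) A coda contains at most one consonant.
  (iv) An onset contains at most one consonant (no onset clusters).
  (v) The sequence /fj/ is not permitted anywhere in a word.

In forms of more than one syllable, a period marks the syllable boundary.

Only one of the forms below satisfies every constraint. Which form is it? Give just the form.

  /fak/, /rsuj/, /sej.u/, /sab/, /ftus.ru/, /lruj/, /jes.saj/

/fak/ — violates constraint (i): syllable 1 coda contains /k/, which is not a licensed coda consonant → illicit
/rsuj/ — violates constraint (iv): syllable 1 onset /rs/ has 2 consonants (> 1) → illicit
/sej.u/ — σ1 onset /s/, coda /j/ ok; σ2 onset /∅/, coda /∅/ ok → licit
/sab/ — violates constraint (i): syllable 1 coda contains /b/, which is not a licensed coda consonant → illicit
/ftus.ru/ — violates constraint (iv): syllable 1 onset /ft/ has 2 consonants (> 1) → illicit
/lruj/ — violates constraint (iv): syllable 1 onset /lr/ has 2 consonants (> 1) → illicit
/jes.saj/ — violates constraint (ii): adjacent identical consonants /ss/ → illicit

/sej.u/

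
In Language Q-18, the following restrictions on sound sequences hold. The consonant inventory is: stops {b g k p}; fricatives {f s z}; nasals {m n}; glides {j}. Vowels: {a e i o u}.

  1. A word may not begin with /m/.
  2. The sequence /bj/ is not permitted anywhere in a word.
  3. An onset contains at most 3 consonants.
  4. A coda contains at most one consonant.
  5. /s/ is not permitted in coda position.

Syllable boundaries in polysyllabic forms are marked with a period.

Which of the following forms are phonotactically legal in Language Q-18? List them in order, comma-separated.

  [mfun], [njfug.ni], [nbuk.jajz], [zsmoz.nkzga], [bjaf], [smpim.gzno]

[mfun] — violates constraint 1: word begins with /m/ → phonotactically illegal
[njfug.ni] — σ1 onset /njf/ (3C), coda /g/ ok; σ2 onset /n/, coda /∅/ ok → phonotactically legal
[nbuk.jajz] — violates constraint 4: syllable 2 coda /jz/ has 2 consonants (> 1) → phonotactically illegal
[zsmoz.nkzga] — violates constraint 3: syllable 2 onset /nkzg/ has 4 consonants (> 3) → phonotactically illegal
[bjaf] — violates constraint 2: contains banned sequence /bj/ → phonotactically illegal
[smpim.gzno] — σ1 onset /smp/ (3C), coda /m/ ok; σ2 onset /gzn/ (3C), coda /∅/ ok → phonotactically legal

[njfug.ni], [smpim.gzno]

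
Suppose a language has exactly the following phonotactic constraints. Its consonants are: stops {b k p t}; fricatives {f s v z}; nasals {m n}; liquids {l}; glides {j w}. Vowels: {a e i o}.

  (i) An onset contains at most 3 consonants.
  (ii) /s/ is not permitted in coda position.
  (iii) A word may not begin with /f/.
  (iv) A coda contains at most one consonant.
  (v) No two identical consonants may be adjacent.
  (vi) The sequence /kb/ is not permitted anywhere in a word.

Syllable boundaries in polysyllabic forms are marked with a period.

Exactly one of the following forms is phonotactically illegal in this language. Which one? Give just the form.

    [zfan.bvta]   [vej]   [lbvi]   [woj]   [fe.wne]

[zfan.bvta] — σ1 onset /zf/ (2C), coda /n/ ok; σ2 onset /bvt/ (3C), coda /∅/ ok → phonotactically legal
[vej] — σ1 onset /v/, coda /j/ ok → phonotactically legal
[lbvi] — σ1 onset /lbv/ (3C), coda /∅/ ok → phonotactically legal
[woj] — σ1 onset /w/, coda /j/ ok → phonotactically legal
[fe.wne] — violates constraint (iii): word begins with /f/ → phonotactically illegal

[fe.wne]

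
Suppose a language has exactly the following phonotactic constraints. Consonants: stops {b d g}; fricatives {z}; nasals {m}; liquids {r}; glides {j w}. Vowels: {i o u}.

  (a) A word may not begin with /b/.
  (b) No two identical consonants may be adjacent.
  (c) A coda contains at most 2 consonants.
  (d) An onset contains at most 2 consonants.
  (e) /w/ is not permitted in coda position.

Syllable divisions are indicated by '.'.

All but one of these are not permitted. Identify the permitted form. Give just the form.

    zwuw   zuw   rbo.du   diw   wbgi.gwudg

rbo.du

zwuw — violates constraint (e): syllable 1 coda contains /w/ → not permitted
zuw — violates constraint (e): syllable 1 coda contains /w/ → not permitted
rbo.du — σ1 onset /rb/ (2C), coda /∅/ ok; σ2 onset /d/, coda /∅/ ok → permitted
diw — violates constraint (e): syllable 1 coda contains /w/ → not permitted
wbgi.gwudg — violates constraint (d): syllable 1 onset /wbg/ has 3 consonants (> 2) → not permitted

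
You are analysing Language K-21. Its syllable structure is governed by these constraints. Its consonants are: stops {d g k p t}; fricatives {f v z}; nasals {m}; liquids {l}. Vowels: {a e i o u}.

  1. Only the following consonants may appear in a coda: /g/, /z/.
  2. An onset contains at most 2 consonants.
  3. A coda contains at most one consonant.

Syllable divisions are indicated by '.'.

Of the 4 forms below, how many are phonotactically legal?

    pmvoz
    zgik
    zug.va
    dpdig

1

pmvoz — violates constraint 2: syllable 1 onset /pmv/ has 3 consonants (> 2) → phonotactically illegal
zgik — violates constraint 1: syllable 1 coda contains /k/, which is not a licensed coda consonant → phonotactically illegal
zug.va — σ1 onset /z/, coda /g/ ok; σ2 onset /v/, coda /∅/ ok → phonotactically legal
dpdig — violates constraint 2: syllable 1 onset /dpd/ has 3 consonants (> 2) → phonotactically illegal
Phonotactically legal: zug.va → 1.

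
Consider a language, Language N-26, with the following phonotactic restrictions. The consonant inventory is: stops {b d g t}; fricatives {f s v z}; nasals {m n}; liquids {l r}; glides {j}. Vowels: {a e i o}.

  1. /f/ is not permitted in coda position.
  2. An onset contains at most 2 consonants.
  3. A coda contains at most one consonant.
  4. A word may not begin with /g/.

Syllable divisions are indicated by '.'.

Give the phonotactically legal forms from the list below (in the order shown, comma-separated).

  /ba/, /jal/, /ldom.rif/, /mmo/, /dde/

/ba/ — σ1 onset /b/, coda /∅/ ok → phonotactically legal
/jal/ — σ1 onset /j/, coda /l/ ok → phonotactically legal
/ldom.rif/ — violates constraint 1: syllable 2 coda contains /f/ → phonotactically illegal
/mmo/ — σ1 onset /mm/ (2C), coda /∅/ ok → phonotactically legal
/dde/ — σ1 onset /dd/ (2C), coda /∅/ ok → phonotactically legal

/ba/, /jal/, /mmo/, /dde/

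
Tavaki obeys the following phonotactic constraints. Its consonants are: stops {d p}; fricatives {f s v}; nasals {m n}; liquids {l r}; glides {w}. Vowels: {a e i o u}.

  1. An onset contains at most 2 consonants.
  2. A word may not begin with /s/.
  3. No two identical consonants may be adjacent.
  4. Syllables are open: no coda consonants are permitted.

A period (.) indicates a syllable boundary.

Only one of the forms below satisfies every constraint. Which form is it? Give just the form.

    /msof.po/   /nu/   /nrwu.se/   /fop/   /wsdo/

/nu/

/msof.po/ — violates constraint 4: syllable 1 coda /f/ has 1 consonant (> 0) → ill-formed
/nu/ — σ1 onset /n/, coda /∅/ ok → well-formed
/nrwu.se/ — violates constraint 1: syllable 1 onset /nrw/ has 3 consonants (> 2) → ill-formed
/fop/ — violates constraint 4: syllable 1 coda /p/ has 1 consonant (> 0) → ill-formed
/wsdo/ — violates constraint 1: syllable 1 onset /wsd/ has 3 consonants (> 2) → ill-formed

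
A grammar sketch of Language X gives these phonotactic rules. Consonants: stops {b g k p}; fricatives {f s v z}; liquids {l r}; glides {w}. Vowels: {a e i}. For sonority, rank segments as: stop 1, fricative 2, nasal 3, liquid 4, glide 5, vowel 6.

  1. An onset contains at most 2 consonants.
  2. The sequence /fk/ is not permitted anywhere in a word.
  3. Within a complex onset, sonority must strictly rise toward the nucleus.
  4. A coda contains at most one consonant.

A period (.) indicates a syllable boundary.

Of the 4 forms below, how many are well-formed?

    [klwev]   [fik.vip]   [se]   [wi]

3

[klwev] — violates constraint 1: syllable 1 onset /klw/ has 3 consonants (> 2) → ill-formed
[fik.vip] — σ1 onset /f/, coda /k/ ok; σ2 onset /v/, coda /p/ ok → well-formed
[se] — σ1 onset /s/, coda /∅/ ok → well-formed
[wi] — σ1 onset /w/, coda /∅/ ok → well-formed
Well-formed: [fik.vip], [se], [wi] → 3.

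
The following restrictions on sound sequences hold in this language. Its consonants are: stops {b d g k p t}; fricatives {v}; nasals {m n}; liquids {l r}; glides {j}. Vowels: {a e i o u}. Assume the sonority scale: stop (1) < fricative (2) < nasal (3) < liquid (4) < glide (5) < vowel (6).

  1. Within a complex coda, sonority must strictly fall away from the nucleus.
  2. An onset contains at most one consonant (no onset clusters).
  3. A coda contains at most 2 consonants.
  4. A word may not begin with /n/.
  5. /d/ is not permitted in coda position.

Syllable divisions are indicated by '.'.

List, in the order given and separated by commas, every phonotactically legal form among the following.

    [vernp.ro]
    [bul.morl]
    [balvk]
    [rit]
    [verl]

[rit]

[vernp.ro] — violates constraint 3: syllable 1 coda /rnp/ has 3 consonants (> 2) → phonotactically illegal
[bul.morl] — violates constraint 1: syllable 2 coda /rl/: /r/ (liquid, 4) → /l/ (liquid, 4) does not fall → phonotactically illegal
[balvk] — violates constraint 3: syllable 1 coda /lvk/ has 3 consonants (> 2) → phonotactically illegal
[rit] — σ1 onset /r/, coda /t/ ok → phonotactically legal
[verl] — violates constraint 1: syllable 1 coda /rl/: /r/ (liquid, 4) → /l/ (liquid, 4) does not fall → phonotactically illegal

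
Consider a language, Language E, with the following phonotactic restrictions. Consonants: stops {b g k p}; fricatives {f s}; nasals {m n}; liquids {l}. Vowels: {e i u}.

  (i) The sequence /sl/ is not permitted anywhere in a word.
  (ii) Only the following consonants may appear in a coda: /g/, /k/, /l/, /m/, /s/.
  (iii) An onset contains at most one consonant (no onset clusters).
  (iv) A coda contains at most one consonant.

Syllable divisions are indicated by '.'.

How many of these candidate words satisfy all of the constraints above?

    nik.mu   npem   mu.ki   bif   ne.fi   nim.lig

nik.mu — σ1 onset /n/, coda /k/ ok; σ2 onset /m/, coda /∅/ ok → permitted
npem — violates constraint (iii): syllable 1 onset /np/ has 2 consonants (> 1) → not permitted
mu.ki — σ1 onset /m/, coda /∅/ ok; σ2 onset /k/, coda /∅/ ok → permitted
bif — violates constraint (ii): syllable 1 coda contains /f/, which is not a licensed coda consonant → not permitted
ne.fi — σ1 onset /n/, coda /∅/ ok; σ2 onset /f/, coda /∅/ ok → permitted
nim.lig — σ1 onset /n/, coda /m/ ok; σ2 onset /l/, coda /g/ ok → permitted
Permitted: nik.mu, mu.ki, ne.fi, nim.lig → 4.

4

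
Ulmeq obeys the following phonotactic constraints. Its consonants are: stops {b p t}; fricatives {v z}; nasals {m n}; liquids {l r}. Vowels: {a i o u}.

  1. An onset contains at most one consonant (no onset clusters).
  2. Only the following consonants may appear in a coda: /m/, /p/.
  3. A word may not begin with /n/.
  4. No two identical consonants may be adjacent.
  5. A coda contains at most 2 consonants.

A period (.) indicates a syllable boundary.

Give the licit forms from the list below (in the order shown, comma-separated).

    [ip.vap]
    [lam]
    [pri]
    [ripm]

[ip.vap] — σ1 onset /∅/, coda /p/ ok; σ2 onset /v/, coda /p/ ok → licit
[lam] — σ1 onset /l/, coda /m/ ok → licit
[pri] — violates constraint 1: syllable 1 onset /pr/ has 2 consonants (> 1) → illicit
[ripm] — σ1 onset /r/, coda /pm/ (2C) ok → licit

[ip.vap], [lam], [ripm]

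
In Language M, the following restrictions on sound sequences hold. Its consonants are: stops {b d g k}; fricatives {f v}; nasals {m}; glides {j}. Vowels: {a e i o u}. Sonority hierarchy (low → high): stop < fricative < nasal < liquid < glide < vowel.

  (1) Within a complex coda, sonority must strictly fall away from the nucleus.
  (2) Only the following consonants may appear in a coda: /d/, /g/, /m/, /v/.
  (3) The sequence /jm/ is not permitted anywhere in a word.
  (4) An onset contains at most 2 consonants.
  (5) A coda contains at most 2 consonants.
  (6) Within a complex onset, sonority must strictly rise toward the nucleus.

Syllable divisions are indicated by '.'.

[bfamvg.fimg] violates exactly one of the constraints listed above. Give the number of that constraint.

[bfamvg.fimg]: syllable 1 coda /mvg/ has 3 consonants (> 2).
This is a violation of constraint 5: "A coda contains at most 2 consonants."
The remaining constraints (1, 2, 3, 4, 6) are satisfied.

5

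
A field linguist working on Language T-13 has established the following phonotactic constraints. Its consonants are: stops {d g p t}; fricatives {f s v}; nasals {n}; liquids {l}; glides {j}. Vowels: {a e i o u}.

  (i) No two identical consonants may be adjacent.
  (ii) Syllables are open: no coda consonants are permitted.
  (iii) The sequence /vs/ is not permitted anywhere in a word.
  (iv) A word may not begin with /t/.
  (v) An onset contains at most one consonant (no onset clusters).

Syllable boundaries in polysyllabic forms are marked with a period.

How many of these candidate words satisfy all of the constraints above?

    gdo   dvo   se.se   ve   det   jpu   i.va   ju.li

gdo — violates constraint (v): syllable 1 onset /gd/ has 2 consonants (> 1) → not permitted
dvo — violates constraint (v): syllable 1 onset /dv/ has 2 consonants (> 1) → not permitted
se.se — σ1 onset /s/, coda /∅/ ok; σ2 onset /s/, coda /∅/ ok → permitted
ve — σ1 onset /v/, coda /∅/ ok → permitted
det — violates constraint (ii): syllable 1 coda /t/ has 1 consonant (> 0) → not permitted
jpu — violates constraint (v): syllable 1 onset /jp/ has 2 consonants (> 1) → not permitted
i.va — σ1 onset /∅/, coda /∅/ ok; σ2 onset /v/, coda /∅/ ok → permitted
ju.li — σ1 onset /j/, coda /∅/ ok; σ2 onset /l/, coda /∅/ ok → permitted
Permitted: se.se, ve, i.va, ju.li → 4.

4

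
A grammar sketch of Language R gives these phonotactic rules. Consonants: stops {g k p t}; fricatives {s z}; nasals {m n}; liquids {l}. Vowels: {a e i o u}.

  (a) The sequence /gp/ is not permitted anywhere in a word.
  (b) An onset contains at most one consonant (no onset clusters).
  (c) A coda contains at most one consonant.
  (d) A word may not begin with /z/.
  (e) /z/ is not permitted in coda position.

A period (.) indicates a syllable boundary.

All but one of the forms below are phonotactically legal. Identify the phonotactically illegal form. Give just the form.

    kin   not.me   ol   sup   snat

kin — σ1 onset /k/, coda /n/ ok → phonotactically legal
not.me — σ1 onset /n/, coda /t/ ok; σ2 onset /m/, coda /∅/ ok → phonotactically legal
ol — σ1 onset /∅/, coda /l/ ok → phonotactically legal
sup — σ1 onset /s/, coda /p/ ok → phonotactically legal
snat — violates constraint (b): syllable 1 onset /sn/ has 2 consonants (> 1) → phonotactically illegal

snat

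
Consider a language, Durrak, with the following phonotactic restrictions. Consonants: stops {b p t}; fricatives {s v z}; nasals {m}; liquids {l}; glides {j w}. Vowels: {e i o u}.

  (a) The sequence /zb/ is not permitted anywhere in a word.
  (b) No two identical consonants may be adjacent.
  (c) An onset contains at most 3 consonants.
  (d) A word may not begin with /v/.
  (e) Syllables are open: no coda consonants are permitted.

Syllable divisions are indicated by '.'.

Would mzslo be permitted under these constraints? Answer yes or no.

no

mzslo — violates constraint (c): syllable 1 onset /mzsl/ has 4 consonants (> 3) → not permitted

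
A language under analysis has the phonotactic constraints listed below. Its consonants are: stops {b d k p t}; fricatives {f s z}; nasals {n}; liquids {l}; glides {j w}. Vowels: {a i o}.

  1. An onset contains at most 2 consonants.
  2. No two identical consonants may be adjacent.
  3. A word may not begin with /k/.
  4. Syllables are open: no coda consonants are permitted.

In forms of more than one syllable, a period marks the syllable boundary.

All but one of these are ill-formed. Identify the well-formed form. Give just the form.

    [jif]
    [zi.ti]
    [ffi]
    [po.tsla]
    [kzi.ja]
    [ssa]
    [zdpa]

[jif] — violates constraint 4: syllable 1 coda /f/ has 1 consonant (> 0) → ill-formed
[zi.ti] — σ1 onset /z/, coda /∅/ ok; σ2 onset /t/, coda /∅/ ok → well-formed
[ffi] — violates constraint 2: adjacent identical consonants /ff/ → ill-formed
[po.tsla] — violates constraint 1: syllable 2 onset /tsl/ has 3 consonants (> 2) → ill-formed
[kzi.ja] — violates constraint 3: word begins with /k/ → ill-formed
[ssa] — violates constraint 2: adjacent identical consonants /ss/ → ill-formed
[zdpa] — violates constraint 1: syllable 1 onset /zdp/ has 3 consonants (> 2) → ill-formed

[zi.ti]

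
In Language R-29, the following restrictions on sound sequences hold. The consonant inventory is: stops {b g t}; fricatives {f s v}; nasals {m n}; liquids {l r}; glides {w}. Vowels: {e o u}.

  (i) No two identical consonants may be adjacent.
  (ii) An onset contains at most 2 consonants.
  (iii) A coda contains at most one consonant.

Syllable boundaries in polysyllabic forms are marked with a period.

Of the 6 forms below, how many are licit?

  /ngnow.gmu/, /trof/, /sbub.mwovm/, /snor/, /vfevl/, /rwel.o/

3

/ngnow.gmu/ — violates constraint (ii): syllable 1 onset /ngn/ has 3 consonants (> 2) → illicit
/trof/ — σ1 onset /tr/ (2C), coda /f/ ok → licit
/sbub.mwovm/ — violates constraint (iii): syllable 2 coda /vm/ has 2 consonants (> 1) → illicit
/snor/ — σ1 onset /sn/ (2C), coda /r/ ok → licit
/vfevl/ — violates constraint (iii): syllable 1 coda /vl/ has 2 consonants (> 1) → illicit
/rwel.o/ — σ1 onset /rw/ (2C), coda /l/ ok; σ2 onset /∅/, coda /∅/ ok → licit
Licit: /trof/, /snor/, /rwel.o/ → 3.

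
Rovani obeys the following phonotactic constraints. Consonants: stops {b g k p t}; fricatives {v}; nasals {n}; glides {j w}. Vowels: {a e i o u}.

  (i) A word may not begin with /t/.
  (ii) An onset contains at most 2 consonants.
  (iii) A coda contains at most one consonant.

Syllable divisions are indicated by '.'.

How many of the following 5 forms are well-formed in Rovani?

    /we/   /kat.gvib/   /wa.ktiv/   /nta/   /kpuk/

/we/ — σ1 onset /w/, coda /∅/ ok → well-formed
/kat.gvib/ — σ1 onset /k/, coda /t/ ok; σ2 onset /gv/ (2C), coda /b/ ok → well-formed
/wa.ktiv/ — σ1 onset /w/, coda /∅/ ok; σ2 onset /kt/ (2C), coda /v/ ok → well-formed
/nta/ — σ1 onset /nt/ (2C), coda /∅/ ok → well-formed
/kpuk/ — σ1 onset /kp/ (2C), coda /k/ ok → well-formed
Well-formed: /we/, /kat.gvib/, /wa.ktiv/, /nta/, /kpuk/ → 5.

5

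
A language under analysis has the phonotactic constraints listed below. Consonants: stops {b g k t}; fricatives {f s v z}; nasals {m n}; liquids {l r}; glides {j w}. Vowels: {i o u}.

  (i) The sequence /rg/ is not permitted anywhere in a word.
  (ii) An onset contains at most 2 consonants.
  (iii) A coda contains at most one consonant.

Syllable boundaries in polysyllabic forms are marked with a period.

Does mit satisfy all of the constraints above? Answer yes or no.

mit — σ1 onset /m/, coda /t/ ok → permitted

yes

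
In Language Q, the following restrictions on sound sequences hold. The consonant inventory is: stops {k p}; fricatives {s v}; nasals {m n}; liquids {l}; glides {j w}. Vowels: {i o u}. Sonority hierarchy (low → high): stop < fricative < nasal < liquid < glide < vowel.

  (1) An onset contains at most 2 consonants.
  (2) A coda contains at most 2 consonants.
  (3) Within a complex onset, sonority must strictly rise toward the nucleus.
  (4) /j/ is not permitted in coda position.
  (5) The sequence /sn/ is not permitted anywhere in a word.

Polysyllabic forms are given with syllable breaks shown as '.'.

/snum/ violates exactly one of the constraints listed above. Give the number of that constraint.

5

/snum/: contains banned sequence /sn/.
This is a violation of constraint 5: "The sequence /sn/ is not permitted anywhere in a word."
The remaining constraints (1, 2, 3, 4) are satisfied.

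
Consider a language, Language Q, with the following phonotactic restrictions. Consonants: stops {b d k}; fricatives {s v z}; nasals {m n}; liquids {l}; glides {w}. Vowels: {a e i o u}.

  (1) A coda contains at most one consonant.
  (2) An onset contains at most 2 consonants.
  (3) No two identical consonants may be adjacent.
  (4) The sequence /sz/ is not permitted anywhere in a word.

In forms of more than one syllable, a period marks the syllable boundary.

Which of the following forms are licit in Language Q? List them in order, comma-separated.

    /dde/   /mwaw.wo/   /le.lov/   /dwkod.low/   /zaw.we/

/le.lov/

/dde/ — violates constraint 3: adjacent identical consonants /dd/ → illicit
/mwaw.wo/ — violates constraint 3: adjacent identical consonants /ww/ → illicit
/le.lov/ — σ1 onset /l/, coda /∅/ ok; σ2 onset /l/, coda /v/ ok → licit
/dwkod.low/ — violates constraint 2: syllable 1 onset /dwk/ has 3 consonants (> 2) → illicit
/zaw.we/ — violates constraint 3: adjacent identical consonants /ww/ → illicit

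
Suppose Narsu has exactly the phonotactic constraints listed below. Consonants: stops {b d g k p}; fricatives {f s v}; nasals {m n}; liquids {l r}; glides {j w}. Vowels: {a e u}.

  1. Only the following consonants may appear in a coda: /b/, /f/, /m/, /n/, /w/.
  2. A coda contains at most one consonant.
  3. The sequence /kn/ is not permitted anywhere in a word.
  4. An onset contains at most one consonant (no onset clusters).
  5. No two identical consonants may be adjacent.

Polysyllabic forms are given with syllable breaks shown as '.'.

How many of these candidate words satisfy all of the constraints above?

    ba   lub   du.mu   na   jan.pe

5

ba — σ1 onset /b/, coda /∅/ ok → phonotactically legal
lub — σ1 onset /l/, coda /b/ ok → phonotactically legal
du.mu — σ1 onset /d/, coda /∅/ ok; σ2 onset /m/, coda /∅/ ok → phonotactically legal
na — σ1 onset /n/, coda /∅/ ok → phonotactically legal
jan.pe — σ1 onset /j/, coda /n/ ok; σ2 onset /p/, coda /∅/ ok → phonotactically legal
Phonotactically legal: ba, lub, du.mu, na, jan.pe → 5.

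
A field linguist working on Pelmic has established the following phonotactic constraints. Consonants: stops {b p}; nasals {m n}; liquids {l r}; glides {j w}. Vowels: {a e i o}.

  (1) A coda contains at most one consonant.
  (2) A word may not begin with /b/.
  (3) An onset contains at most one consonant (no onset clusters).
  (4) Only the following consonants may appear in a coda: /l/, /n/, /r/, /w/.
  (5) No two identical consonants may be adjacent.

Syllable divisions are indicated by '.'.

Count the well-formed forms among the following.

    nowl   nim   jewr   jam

0

nowl — violates constraint 1: syllable 1 coda /wl/ has 2 consonants (> 1) → ill-formed
nim — violates constraint 4: syllable 1 coda contains /m/, which is not a licensed coda consonant → ill-formed
jewr — violates constraint 1: syllable 1 coda /wr/ has 2 consonants (> 1) → ill-formed
jam — violates constraint 4: syllable 1 coda contains /m/, which is not a licensed coda consonant → ill-formed
No form is well-formed → 0.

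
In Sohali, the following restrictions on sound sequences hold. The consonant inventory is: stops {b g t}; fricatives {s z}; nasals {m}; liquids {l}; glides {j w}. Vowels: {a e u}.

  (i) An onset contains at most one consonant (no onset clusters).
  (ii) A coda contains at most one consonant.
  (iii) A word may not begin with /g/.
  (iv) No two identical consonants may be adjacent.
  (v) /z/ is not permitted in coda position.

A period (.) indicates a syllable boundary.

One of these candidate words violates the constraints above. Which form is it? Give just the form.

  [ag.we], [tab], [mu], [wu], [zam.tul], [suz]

[suz]

[ag.we] — σ1 onset /∅/, coda /g/ ok; σ2 onset /w/, coda /∅/ ok → phonotactically legal
[tab] — σ1 onset /t/, coda /b/ ok → phonotactically legal
[mu] — σ1 onset /m/, coda /∅/ ok → phonotactically legal
[wu] — σ1 onset /w/, coda /∅/ ok → phonotactically legal
[zam.tul] — σ1 onset /z/, coda /m/ ok; σ2 onset /t/, coda /l/ ok → phonotactically legal
[suz] — violates constraint (v): syllable 1 coda contains /z/ → phonotactically illegal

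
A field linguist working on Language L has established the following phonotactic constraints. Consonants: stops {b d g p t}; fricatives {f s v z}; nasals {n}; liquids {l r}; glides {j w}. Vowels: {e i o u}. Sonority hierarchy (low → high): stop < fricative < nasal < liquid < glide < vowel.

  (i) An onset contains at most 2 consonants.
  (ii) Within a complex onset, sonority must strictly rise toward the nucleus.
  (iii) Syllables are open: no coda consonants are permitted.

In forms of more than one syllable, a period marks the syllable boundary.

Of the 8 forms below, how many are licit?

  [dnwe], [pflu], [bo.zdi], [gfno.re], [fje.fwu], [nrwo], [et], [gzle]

[dnwe] — violates constraint (i): syllable 1 onset /dnw/ has 3 consonants (> 2) → illicit
[pflu] — violates constraint (i): syllable 1 onset /pfl/ has 3 consonants (> 2) → illicit
[bo.zdi] — violates constraint (ii): syllable 2 onset /zd/: /z/ (fricative, 2) → /d/ (stop, 1) does not rise → illicit
[gfno.re] — violates constraint (i): syllable 1 onset /gfn/ has 3 consonants (> 2) → illicit
[fje.fwu] — σ1 onset /fj/ (2→5 rises), coda /∅/ ok; σ2 onset /fw/ (2→5 rises), coda /∅/ ok → licit
[nrwo] — violates constraint (i): syllable 1 onset /nrw/ has 3 consonants (> 2) → illicit
[et] — violates constraint (iii): syllable 1 coda /t/ has 1 consonant (> 0) → illicit
[gzle] — violates constraint (i): syllable 1 onset /gzl/ has 3 consonants (> 2) → illicit
Licit: [fje.fwu] → 1.

1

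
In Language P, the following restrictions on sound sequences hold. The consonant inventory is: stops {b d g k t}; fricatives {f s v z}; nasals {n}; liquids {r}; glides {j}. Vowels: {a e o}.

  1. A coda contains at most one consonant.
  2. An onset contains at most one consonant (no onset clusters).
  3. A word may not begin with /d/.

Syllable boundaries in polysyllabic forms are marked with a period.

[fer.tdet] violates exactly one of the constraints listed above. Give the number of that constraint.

2

[fer.tdet]: syllable 2 onset /td/ has 2 consonants (> 1).
This is a violation of constraint 2: "An onset contains at most one consonant (no onset clusters)."
The remaining constraints (1, 3) are satisfied.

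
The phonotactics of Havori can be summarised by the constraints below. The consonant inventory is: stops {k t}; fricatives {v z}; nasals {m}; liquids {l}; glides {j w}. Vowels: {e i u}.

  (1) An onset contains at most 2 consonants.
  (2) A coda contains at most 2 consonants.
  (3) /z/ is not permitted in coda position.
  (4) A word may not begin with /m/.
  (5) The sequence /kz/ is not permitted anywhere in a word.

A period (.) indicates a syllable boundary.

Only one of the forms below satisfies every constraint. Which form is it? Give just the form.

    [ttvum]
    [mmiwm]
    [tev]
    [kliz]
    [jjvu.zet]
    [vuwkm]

[ttvum] — violates constraint 1: syllable 1 onset /ttv/ has 3 consonants (> 2) → not permitted
[mmiwm] — violates constraint 4: word begins with /m/ → not permitted
[tev] — σ1 onset /t/, coda /v/ ok → permitted
[kliz] — violates constraint 3: syllable 1 coda contains /z/ → not permitted
[jjvu.zet] — violates constraint 1: syllable 1 onset /jjv/ has 3 consonants (> 2) → not permitted
[vuwkm] — violates constraint 2: syllable 1 coda /wkm/ has 3 consonants (> 2) → not permitted

[tev]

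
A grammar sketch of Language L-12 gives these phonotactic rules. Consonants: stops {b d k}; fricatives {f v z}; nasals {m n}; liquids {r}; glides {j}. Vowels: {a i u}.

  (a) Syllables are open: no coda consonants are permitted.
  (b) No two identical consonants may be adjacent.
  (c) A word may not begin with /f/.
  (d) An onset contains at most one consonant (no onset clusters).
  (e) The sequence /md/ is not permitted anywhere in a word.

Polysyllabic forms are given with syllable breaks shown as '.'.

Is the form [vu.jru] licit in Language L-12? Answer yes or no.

no

[vu.jru] — violates constraint (d): syllable 2 onset /jr/ has 2 consonants (> 1) → illicit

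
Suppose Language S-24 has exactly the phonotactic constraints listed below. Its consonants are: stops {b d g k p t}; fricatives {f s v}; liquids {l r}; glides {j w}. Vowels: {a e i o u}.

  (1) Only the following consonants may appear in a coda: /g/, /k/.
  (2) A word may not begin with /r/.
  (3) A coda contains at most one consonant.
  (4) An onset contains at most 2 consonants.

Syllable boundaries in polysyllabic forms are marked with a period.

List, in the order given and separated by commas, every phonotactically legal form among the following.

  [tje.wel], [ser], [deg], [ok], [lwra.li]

[tje.wel] — violates constraint 1: syllable 2 coda contains /l/, which is not a licensed coda consonant → phonotactically illegal
[ser] — violates constraint 1: syllable 1 coda contains /r/, which is not a licensed coda consonant → phonotactically illegal
[deg] — σ1 onset /d/, coda /g/ ok → phonotactically legal
[ok] — σ1 onset /∅/, coda /k/ ok → phonotactically legal
[lwra.li] — violates constraint 4: syllable 1 onset /lwr/ has 3 consonants (> 2) → phonotactically illegal

[deg], [ok]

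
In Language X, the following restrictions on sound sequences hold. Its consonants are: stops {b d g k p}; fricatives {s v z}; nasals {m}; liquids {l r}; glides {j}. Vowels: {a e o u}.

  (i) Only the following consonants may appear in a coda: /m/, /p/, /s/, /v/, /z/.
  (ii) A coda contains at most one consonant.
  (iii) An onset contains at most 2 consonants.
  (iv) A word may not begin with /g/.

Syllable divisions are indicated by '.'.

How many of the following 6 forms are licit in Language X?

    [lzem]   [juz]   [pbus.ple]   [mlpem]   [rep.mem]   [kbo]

[lzem] — σ1 onset /lz/ (2C), coda /m/ ok → licit
[juz] — σ1 onset /j/, coda /z/ ok → licit
[pbus.ple] — σ1 onset /pb/ (2C), coda /s/ ok; σ2 onset /pl/ (2C), coda /∅/ ok → licit
[mlpem] — violates constraint (iii): syllable 1 onset /mlp/ has 3 consonants (> 2) → illicit
[rep.mem] — σ1 onset /r/, coda /p/ ok; σ2 onset /m/, coda /m/ ok → licit
[kbo] — σ1 onset /kb/ (2C), coda /∅/ ok → licit
Licit: [lzem], [juz], [pbus.ple], [rep.mem], [kbo] → 5.

5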